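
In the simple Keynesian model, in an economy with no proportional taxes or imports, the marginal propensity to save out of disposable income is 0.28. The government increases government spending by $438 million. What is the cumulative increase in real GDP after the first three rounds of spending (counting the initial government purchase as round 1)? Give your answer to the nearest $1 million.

$980 million

MPC = 1 − MPS = 1 − 0.28 = 0.72.
Round 1 adds ΔG = $438 million; each later round is MPC = 0.72 times the previous.
After 3 rounds: 438 + 315.36 + 227.0592 = ΔG·(1 − c^3)/(1 − c) = 438 × (1 − 0.373248)/0.28 ≈ $980 million.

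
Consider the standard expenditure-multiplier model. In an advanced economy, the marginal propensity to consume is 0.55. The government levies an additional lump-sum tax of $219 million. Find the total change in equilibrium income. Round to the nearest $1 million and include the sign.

A lump-sum tax change of +$219 million shifts disposable income by −$219 million; first-round consumption changes by −c × ΔT = −0.55 × (+$219 million) = −$120.45 million.
Expenditure multiplier = 1/(1 − MPC) = 1/(1 − 0.55) = 1/0.45 ≈ 2.222.
The tax multiplier is −c × k ≈ −1.222, so ΔY = k × (−c·ΔT) = (−$120.45 million) / 0.45 ≈ −$268 million.

−$268 million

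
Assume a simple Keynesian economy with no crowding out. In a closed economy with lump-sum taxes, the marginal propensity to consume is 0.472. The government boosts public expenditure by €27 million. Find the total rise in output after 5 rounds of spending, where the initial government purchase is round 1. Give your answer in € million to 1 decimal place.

€49.9 million

Round 1 adds ΔG = €27 million; each later round is MPC = 0.472 times the previous.
After 5 rounds: 27 + 12.744 + 6.015168 + 2.839159296 + 1.340083187712 = ΔG·(1 − c^5)/(1 − c) = 27 × (1 − 0.023426639429632)/0.528 ≈ €49.9 million.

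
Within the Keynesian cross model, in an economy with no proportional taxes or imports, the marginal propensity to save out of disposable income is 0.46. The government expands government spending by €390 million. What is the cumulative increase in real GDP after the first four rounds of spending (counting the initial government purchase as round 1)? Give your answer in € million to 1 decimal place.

€775.7 million

MPC = 1 − MPS = 1 − 0.46 = 0.54.
Round 1 adds ΔG = €390 million; each later round is MPC = 0.54 times the previous.
After 4 rounds: 390 + 210.6 + 113.724 + 61.41096 = ΔG·(1 − c^4)/(1 − c) = 390 × (1 − 0.08503056)/0.46 ≈ €775.7 million.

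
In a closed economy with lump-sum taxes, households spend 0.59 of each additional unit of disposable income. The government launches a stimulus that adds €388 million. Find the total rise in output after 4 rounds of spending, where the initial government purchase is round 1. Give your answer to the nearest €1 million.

Round 1 adds ΔG = €388 million; each later round is MPC = 0.59 times the previous.
After 4 rounds: 388 + 228.92 + 135.0628 + 79.687052 = ΔG·(1 − c^4)/(1 − c) = 388 × (1 − 0.12117361)/0.41 ≈ €832 million.

€832 million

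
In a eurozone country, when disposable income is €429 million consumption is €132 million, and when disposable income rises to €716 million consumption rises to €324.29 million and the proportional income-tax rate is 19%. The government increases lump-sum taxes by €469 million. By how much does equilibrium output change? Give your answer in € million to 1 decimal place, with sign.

−€687.1 million

MPC = ΔC/ΔYd = (324.29 − 132)/(716 − 429) = 192.29/287 = 0.67.
A lump-sum tax change of +€469 million shifts disposable income by −€469 million; first-round consumption changes by −c × ΔT = −0.67 × (+€469 million) = −€314.23 million.
Expenditure multiplier = 1/(1 − c(1−t)) = 1/(1 − 0.67×0.81) = 1/0.4573 ≈ 2.187.
The tax multiplier is −c × k ≈ −1.465, so ΔY = k × (−c·ΔT) = (−€314.23 million) / 0.4573 ≈ −€687.1 million.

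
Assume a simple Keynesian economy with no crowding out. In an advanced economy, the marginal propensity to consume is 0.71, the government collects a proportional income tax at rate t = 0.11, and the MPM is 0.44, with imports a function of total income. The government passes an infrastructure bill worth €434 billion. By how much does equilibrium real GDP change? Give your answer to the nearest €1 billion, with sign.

Government-spending multiplier = 1/(1 − c(1−t) + m) = 1/(1 − 0.71×0.89 + 0.44) = 1/0.8081 ≈ 1.237.
ΔY = k × ΔG = (+€434 billion) / 0.8081 ≈ +€537 billion.

+€537 billion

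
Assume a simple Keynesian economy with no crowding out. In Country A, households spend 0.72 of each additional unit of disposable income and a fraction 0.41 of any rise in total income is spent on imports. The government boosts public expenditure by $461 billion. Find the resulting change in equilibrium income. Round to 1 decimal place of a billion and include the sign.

+$668.1 billion

Spending multiplier = 1/(1 − c + m) = 1/(1 − 0.72 + 0.41) = 1/0.69 ≈ 1.449.
ΔY = k × ΔG = (+$461 billion) / 0.69 ≈ +$668.1 billion.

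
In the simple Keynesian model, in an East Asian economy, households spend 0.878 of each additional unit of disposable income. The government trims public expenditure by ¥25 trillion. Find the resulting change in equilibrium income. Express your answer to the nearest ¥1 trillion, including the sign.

Spending multiplier = 1/(1 − MPC) = 1/(1 − 0.878) = 1/0.122 ≈ 8.197.
ΔY = k × ΔG = (−¥25 trillion) / 0.122 ≈ −¥205 trillion.

−¥205 trillion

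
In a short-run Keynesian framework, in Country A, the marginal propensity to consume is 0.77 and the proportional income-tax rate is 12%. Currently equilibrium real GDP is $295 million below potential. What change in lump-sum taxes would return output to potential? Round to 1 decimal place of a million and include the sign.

−$123.5 million

Spending multiplier = 1/(1 − c(1−t)) = 1/(1 − 0.77×0.88) = 1/0.3224 ≈ 3.102.
Tax multiplier = −c·k = −0.77/0.3224 ≈ −2.388. Need ΔY = +$295 million, so ΔT = ΔY/(−c·k) = −(+$295 million) × 0.3224 / 0.77 ≈ −$123.5 million.
The government should cut lump-sum taxes by $123.5 million.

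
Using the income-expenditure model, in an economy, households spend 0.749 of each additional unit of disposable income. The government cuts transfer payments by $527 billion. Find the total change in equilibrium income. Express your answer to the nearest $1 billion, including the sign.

The transfer change shifts disposable income by −$527 billion, so first-round consumption changes by c·ΔTR = 0.749 × (−$527 billion) = −$394.723 billion.
Expenditure multiplier = 1/(1 − MPC) = 1/(1 − 0.749) = 1/0.251 ≈ 3.984.
The transfer multiplier is c × k ≈ 2.984, so ΔY = k × (c·ΔTR) = (−$394.723 billion) / 0.251 ≈ −$1,573 billion.

−$1,573 billion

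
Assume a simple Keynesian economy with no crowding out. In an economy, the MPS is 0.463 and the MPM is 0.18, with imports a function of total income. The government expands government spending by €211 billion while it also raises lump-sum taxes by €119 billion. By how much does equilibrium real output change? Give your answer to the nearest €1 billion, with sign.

+€229 billion

MPC = 1 − MPS = 1 − 0.463 = 0.537.
Expenditure multiplier = 1/(1 − c + m) = 1/(1 − 0.537 + 0.18) = 1/0.643 ≈ 1.555.
ΔG contributes k·ΔG = (+€211 billion) / 0.643 ≈ +€328.1 billion.
ΔT of +€119 billion changes first-round spending by −c·ΔT = −€63.903 billion, contributing k·(−c·ΔT) = (−€63.903 billion) / 0.643 ≈ −€99.4 billion.
Net ΔY = k(ΔG − c·ΔT) = (+€147.097 billion) / 0.643 ≈ +€229 billion.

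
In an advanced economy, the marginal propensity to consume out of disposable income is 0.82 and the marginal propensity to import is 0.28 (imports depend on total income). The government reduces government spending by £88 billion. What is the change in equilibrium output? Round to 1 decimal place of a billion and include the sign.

−£191.3 billion

Spending multiplier = 1/(1 − c + m) = 1/(1 − 0.82 + 0.28) = 1/0.46 ≈ 2.174.
ΔY = k × ΔG = (−£88 billion) / 0.46 ≈ −£191.3 billion.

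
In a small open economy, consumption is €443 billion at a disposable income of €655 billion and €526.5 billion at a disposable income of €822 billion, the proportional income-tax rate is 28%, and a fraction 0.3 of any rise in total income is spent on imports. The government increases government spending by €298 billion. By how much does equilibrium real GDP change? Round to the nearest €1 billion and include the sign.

+€317 billion

MPC = ΔC/ΔYd = (526.5 − 443)/(822 − 655) = 83.5/167 = 0.5.
Spending multiplier = 1/(1 − c(1−t) + m) = 1/(1 − 0.5×0.72 + 0.3) = 1/0.94 ≈ 1.064.
ΔY = k × ΔG = (+€298 billion) / 0.94 ≈ +€317 billion.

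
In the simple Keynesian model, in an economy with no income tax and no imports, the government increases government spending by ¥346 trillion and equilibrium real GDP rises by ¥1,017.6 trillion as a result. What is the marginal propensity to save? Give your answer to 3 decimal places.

Implied spending multiplier k = ΔY/ΔG = 1,017.6/346 ≈ 2.941.
Since k = 1/(1 − MPC), MPC = 1 − 1/k = 1 − ΔG/ΔY = 1 − 346/1,017.6 ≈ 0.660.
MPS = 1 − MPC = 0.340.

0.340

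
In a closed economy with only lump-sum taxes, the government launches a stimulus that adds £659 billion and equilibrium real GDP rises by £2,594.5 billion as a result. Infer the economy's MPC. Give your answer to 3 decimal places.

Implied spending multiplier k = ΔY/ΔG = 2,594.5/659 ≈ 3.937.
Since k = 1/(1 − MPC), MPC = 1 − 1/k = 1 − ΔG/ΔY = 1 − 659/2,594.5 ≈ 0.746.

0.746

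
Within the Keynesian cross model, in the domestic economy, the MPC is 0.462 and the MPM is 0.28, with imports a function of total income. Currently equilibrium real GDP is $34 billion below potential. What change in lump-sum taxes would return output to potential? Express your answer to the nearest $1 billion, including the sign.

−$60 billion

Spending multiplier = 1/(1 − c + m) = 1/(1 − 0.462 + 0.28) = 1/0.818 ≈ 1.222.
Tax multiplier = −c·k = −0.462/0.818 ≈ −0.565. Need ΔY = +$34 billion, so ΔT = ΔY/(−c·k) = −(+$34 billion) × 0.818 / 0.462 ≈ −$60 billion.
The government should cut lump-sum taxes by $60 billion.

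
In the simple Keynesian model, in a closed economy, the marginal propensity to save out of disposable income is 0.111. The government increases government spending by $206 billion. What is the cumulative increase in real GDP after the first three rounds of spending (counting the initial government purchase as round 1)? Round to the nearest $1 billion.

$552 billion

MPC = 1 − MPS = 1 − 0.111 = 0.889.
Round 1 adds ΔG = $206 billion; each later round is MPC = 0.889 times the previous.
After 3 rounds: 206 + 183.134 + 162.806126 = ΔG·(1 − c^3)/(1 − c) = 206 × (1 − 0.702595369)/0.111 ≈ $552 billion.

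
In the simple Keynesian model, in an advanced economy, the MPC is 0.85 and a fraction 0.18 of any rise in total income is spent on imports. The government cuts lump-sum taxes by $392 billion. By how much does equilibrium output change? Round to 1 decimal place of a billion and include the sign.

A lump-sum tax change of −$392 billion shifts disposable income by +$392 billion; first-round consumption changes by −c × ΔT = −0.85 × (−$392 billion) = +$333.2 billion.
Expenditure multiplier = 1/(1 − c + m) = 1/(1 − 0.85 + 0.18) = 1/0.33 ≈ 3.03.
The tax multiplier is −c × k ≈ −2.576, so ΔY = k × (−c·ΔT) = (+$333.2 billion) / 0.33 ≈ +$1,009.7 billion.

+$1,009.7 billion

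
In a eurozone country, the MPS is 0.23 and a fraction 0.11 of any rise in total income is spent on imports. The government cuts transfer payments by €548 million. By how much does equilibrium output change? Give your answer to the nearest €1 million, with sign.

MPC = 1 − MPS = 1 − 0.23 = 0.77.
The transfer change shifts disposable income by −€548 million, so first-round consumption changes by c·ΔTR = 0.77 × (−€548 million) = −€421.96 million.
Expenditure multiplier = 1/(1 − c + m) = 1/(1 − 0.77 + 0.11) = 1/0.34 ≈ 2.941.
The transfer multiplier is c × k ≈ 2.265, so ΔY = k × (c·ΔTR) = (−€421.96 million) / 0.34 ≈ −€1,241 million.

−€1,241 million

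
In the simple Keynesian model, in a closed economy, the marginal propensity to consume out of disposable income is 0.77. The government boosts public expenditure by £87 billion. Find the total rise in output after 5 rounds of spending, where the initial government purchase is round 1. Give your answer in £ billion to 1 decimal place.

£275.9 billion

Round 1 adds ΔG = £87 billion; each later round is MPC = 0.77 times the previous.
After 5 rounds: 87 + 66.99 + 51.5823 + 39.718371 + 30.58314567 = ΔG·(1 − c^5)/(1 − c) = 87 × (1 − 0.2706784157)/0.23 ≈ £275.9 billion.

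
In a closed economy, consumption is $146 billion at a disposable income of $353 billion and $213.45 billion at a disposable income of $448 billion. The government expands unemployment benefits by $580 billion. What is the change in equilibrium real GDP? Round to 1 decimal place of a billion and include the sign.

MPC = ΔC/ΔYd = (213.45 − 146)/(448 − 353) = 67.45/95 = 0.71.
The transfer change shifts disposable income by +$580 billion, so first-round consumption changes by c·ΔTR = 0.71 × (+$580 billion) = +$411.8 billion.
Expenditure multiplier = 1/(1 − MPC) = 1/(1 − 0.71) = 1/0.29 ≈ 3.448.
The transfer multiplier is c × k ≈ 2.448, so ΔY = k × (c·ΔTR) = (+$411.8 billion) / 0.29 = +$1,420 billion.

+$1,420.0 billion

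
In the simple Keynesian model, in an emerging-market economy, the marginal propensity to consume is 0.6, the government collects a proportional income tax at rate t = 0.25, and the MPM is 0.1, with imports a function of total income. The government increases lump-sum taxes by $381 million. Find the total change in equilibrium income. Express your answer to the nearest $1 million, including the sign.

A lump-sum tax change of +$381 million shifts disposable income by −$381 million; first-round consumption changes by −c × ΔT = −0.6 × (+$381 million) = −$228.6 million.
Expenditure multiplier = 1/(1 − c(1−t) + m) = 1/(1 − 0.6×0.75 + 0.1) = 1/0.65 ≈ 1.538.
The tax multiplier is −c × k ≈ −0.923, so ΔY = k × (−c·ΔT) = (−$228.6 million) / 0.65 ≈ −$352 million.

−$352 million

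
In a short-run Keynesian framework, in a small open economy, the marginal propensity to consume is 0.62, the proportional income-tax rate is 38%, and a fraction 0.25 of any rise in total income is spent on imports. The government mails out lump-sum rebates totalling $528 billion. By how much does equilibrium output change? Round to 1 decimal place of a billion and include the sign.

A lump-sum tax change of −$528 billion shifts disposable income by +$528 billion; first-round consumption changes by −c × ΔT = −0.62 × (−$528 billion) = +$327.36 billion.
Expenditure multiplier = 1/(1 − c(1−t) + m) = 1/(1 − 0.62×0.62 + 0.25) = 1/0.8656 ≈ 1.155.
The tax multiplier is −c × k ≈ −0.716, so ΔY = k × (−c·ΔT) = (+$327.36 billion) / 0.8656 ≈ +$378.2 billion.

+$378.2 billion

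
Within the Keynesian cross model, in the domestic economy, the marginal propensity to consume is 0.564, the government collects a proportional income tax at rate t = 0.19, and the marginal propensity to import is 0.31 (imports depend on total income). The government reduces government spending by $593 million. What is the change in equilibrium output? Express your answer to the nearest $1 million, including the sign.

Spending multiplier = 1/(1 − c(1−t) + m) = 1/(1 − 0.564×0.81 + 0.31) = 1/0.85316 ≈ 1.172.
ΔY = k × ΔG = (−$593 million) / 0.85316 ≈ −$695 million.

−$695 million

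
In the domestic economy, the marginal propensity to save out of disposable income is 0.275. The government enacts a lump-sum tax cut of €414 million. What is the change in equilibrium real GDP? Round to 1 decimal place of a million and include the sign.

+€1,091.5 million

MPC = 1 − MPS = 1 − 0.275 = 0.725.
A lump-sum tax change of −€414 million shifts disposable income by +€414 million; first-round consumption changes by −c × ΔT = −0.725 × (−€414 million) = +€300.15 million.
Expenditure multiplier = 1/(1 − MPC) = 1/(1 − 0.725) = 1/0.275 ≈ 3.636.
The tax multiplier is −c × k ≈ −2.636, so ΔY = k × (−c·ΔT) = (+€300.15 million) / 0.275 ≈ +€1,091.5 million.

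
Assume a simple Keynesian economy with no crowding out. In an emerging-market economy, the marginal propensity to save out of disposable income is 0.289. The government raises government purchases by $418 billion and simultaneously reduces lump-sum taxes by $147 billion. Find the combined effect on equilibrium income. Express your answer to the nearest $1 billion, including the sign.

+$1,808 billion

MPC = 1 − MPS = 1 − 0.289 = 0.711.
Expenditure multiplier = 1/(1 − MPC) = 1/(1 − 0.711) = 1/0.289 ≈ 3.46.
ΔG contributes k·ΔG = (+$418 billion) / 0.289 ≈ +$1,446.4 billion.
ΔT of −$147 billion changes first-round spending by −c·ΔT = +$104.517 billion, contributing k·(−c·ΔT) = (+$104.517 billion) / 0.289 ≈ +$361.7 billion.
Net ΔY = k(ΔG − c·ΔT) = (+$522.517 billion) / 0.289 ≈ +$1,808 billion.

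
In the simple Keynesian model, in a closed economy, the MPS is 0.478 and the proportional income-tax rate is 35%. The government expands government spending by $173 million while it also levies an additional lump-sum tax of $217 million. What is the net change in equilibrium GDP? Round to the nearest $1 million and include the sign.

+$90 million

MPC = 1 − MPS = 1 − 0.478 = 0.522.
Expenditure multiplier = 1/(1 − c(1−t)) = 1/(1 − 0.522×0.65) = 1/0.6607 ≈ 1.514.
ΔG contributes k·ΔG = (+$173 million) / 0.6607 ≈ +$261.8 million.
ΔT of +$217 million changes first-round spending by −c·ΔT = −$113.274 million, contributing k·(−c·ΔT) = (−$113.274 million) / 0.6607 ≈ −$171.4 million.
Net ΔY = k(ΔG − c·ΔT) = (+$59.726 million) / 0.6607 ≈ +$90 million.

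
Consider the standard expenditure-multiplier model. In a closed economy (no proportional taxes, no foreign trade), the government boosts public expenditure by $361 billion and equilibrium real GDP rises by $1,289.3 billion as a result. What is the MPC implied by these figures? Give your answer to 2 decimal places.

Implied spending multiplier k = ΔY/ΔG = 1,289.3/361 ≈ 3.5715.
Since k = 1/(1 − MPC), MPC = 1 − 1/k = 1 − ΔG/ΔY = 1 − 361/1,289.3 ≈ 0.72.

0.72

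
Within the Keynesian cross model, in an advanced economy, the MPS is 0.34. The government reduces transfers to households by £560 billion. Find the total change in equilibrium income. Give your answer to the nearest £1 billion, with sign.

MPC = 1 − MPS = 1 − 0.34 = 0.66.
The transfer change shifts disposable income by −£560 billion, so first-round consumption changes by c·ΔTR = 0.66 × (−£560 billion) = −£369.6 billion.
Expenditure multiplier = 1/(1 − MPC) = 1/(1 − 0.66) = 1/0.34 ≈ 2.941.
The transfer multiplier is c × k ≈ 1.941, so ΔY = k × (c·ΔTR) = (−£369.6 billion) / 0.34 ≈ −£1,087 billion.

−£1,087 billion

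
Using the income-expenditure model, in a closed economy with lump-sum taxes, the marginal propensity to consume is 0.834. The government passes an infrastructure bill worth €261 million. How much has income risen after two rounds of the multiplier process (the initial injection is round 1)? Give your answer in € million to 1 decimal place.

Round 1 adds ΔG = €261 million; each later round is MPC = 0.834 times the previous.
After 2 rounds: 261 + 217.674 = ΔG·(1 − c^2)/(1 − c) = 261 × (1 − 0.695556)/0.166 ≈ €478.7 million.

€478.7 million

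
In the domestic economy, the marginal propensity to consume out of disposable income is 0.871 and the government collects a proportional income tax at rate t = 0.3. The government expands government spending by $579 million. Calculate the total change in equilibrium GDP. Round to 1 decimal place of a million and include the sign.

+$1,483.5 million

Expenditure multiplier = 1/(1 − c(1−t)) = 1/(1 − 0.871×0.7) = 1/0.3903 ≈ 2.562.
ΔY = k × ΔG = (+$579 million) / 0.3903 ≈ +$1,483.5 million.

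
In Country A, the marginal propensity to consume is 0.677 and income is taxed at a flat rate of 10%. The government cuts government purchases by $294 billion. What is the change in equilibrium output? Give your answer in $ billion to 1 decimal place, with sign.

Spending multiplier = 1/(1 − c(1−t)) = 1/(1 − 0.677×0.9) = 1/0.3907 ≈ 2.56.
ΔY = k × ΔG = (−$294 billion) / 0.3907 ≈ −$752.5 billion.

−$752.5 billion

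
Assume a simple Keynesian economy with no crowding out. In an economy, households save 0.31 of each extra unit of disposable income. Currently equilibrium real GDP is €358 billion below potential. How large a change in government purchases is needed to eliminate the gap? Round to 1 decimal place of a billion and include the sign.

+€111.0 billion

MPC = 1 − MPS = 1 − 0.31 = 0.69.
Spending multiplier = 1/(1 − MPC) = 1/(1 − 0.69) = 1/0.31 ≈ 3.226.
Need ΔY = +€358 billion, so ΔG = ΔY/k = (+€358 billion) × 0.31 ≈ +€111 billion.
The government should increase government purchases by €111 billion.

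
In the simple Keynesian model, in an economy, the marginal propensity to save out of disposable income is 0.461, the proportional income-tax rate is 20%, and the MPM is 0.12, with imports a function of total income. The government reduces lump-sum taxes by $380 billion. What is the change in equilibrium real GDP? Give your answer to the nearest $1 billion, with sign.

MPC = 1 − MPS = 1 − 0.461 = 0.539.
A lump-sum tax change of −$380 billion shifts disposable income by +$380 billion; first-round consumption changes by −c × ΔT = −0.539 × (−$380 billion) = +$204.82 billion.
Expenditure multiplier = 1/(1 − c(1−t) + m) = 1/(1 − 0.539×0.8 + 0.12) = 1/0.6888 ≈ 1.452.
The tax multiplier is −c × k ≈ −0.783, so ΔY = k × (−c·ΔT) = (+$204.82 billion) / 0.6888 ≈ +$297 billion.

+$297 billion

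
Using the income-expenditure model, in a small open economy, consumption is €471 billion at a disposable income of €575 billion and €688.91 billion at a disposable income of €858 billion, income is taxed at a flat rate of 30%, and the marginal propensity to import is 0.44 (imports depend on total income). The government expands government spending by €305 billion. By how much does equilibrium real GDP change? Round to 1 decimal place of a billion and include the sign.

+€338.5 billion

MPC = ΔC/ΔYd = (688.91 − 471)/(858 − 575) = 217.91/283 = 0.77.
Spending multiplier = 1/(1 − c(1−t) + m) = 1/(1 − 0.77×0.7 + 0.44) = 1/0.901 ≈ 1.11.
ΔY = k × ΔG = (+€305 billion) / 0.901 ≈ +€338.5 billion.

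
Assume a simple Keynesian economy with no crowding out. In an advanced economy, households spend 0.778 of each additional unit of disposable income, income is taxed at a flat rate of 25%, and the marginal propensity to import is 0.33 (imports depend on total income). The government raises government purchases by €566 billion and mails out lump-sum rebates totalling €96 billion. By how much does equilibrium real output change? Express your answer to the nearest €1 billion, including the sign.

+€858 billion

Expenditure multiplier = 1/(1 − c(1−t) + m) = 1/(1 − 0.778×0.75 + 0.33) = 1/0.7465 ≈ 1.34.
ΔG contributes k·ΔG = (+€566 billion) / 0.7465 ≈ +€758.2 billion.
ΔT of −€96 billion changes first-round spending by −c·ΔT = +€74.688 billion, contributing k·(−c·ΔT) = (+€74.688 billion) / 0.7465 ≈ +€100.1 billion.
Net ΔY = k(ΔG − c·ΔT) = (+€640.688 billion) / 0.7465 ≈ +€858 billion.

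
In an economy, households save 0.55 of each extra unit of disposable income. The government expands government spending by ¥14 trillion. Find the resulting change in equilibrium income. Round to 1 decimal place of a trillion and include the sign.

+¥25.5 trillion

MPC = 1 − MPS = 1 − 0.55 = 0.45.
Expenditure multiplier = 1/(1 − MPC) = 1/(1 − 0.45) = 1/0.55 ≈ 1.818.
ΔY = k × ΔG = (+¥14 trillion) / 0.55 ≈ +¥25.5 trillion.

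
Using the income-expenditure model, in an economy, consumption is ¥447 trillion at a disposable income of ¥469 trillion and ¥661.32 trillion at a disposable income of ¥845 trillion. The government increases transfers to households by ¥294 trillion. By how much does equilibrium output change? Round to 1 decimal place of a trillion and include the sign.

MPC = ΔC/ΔYd = (661.32 − 447)/(845 − 469) = 214.32/376 = 0.57.
The transfer change shifts disposable income by +¥294 trillion, so first-round consumption changes by c·ΔTR = 0.57 × (+¥294 trillion) = +¥167.58 trillion.
Expenditure multiplier = 1/(1 − MPC) = 1/(1 − 0.57) = 1/0.43 ≈ 2.326.
The transfer multiplier is c × k ≈ 1.326, so ΔY = k × (c·ΔTR) = (+¥167.58 trillion) / 0.43 ≈ +¥389.7 trillion.

+¥389.7 trillion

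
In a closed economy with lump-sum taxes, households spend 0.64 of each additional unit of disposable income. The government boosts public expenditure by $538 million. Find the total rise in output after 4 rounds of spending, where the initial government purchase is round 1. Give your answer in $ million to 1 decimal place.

Round 1 adds ΔG = $538 million; each later round is MPC = 0.64 times the previous.
After 4 rounds: 538 + 344.32 + 220.3648 + 141.033472 = ΔG·(1 − c^4)/(1 − c) = 538 × (1 − 0.16777216)/0.36 ≈ $1,243.7 million.

$1,243.7 million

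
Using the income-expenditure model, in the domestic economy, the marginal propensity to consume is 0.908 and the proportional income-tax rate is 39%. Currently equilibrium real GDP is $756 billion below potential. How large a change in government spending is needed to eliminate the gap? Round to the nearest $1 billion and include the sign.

+$337 billion

Spending multiplier = 1/(1 − c(1−t)) = 1/(1 − 0.908×0.61) = 1/0.44612 ≈ 2.242.
Need ΔY = +$756 billion, so ΔG = ΔY/k = (+$756 billion) × 0.44612 ≈ +$337 billion.
The government should increase government spending by $337 billion.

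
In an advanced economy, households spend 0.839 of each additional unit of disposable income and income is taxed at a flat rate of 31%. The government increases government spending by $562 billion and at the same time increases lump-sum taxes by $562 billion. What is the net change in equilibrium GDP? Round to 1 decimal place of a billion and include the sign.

Expenditure multiplier = 1/(1 − c(1−t)) = 1/(1 − 0.839×0.69) = 1/0.42109 ≈ 2.375.
ΔG contributes k·ΔG = (+$562 billion) / 0.42109 ≈ +$1,334.6 billion.
ΔT of +$562 billion changes first-round spending by −c·ΔT = −$471.518 billion, contributing k·(−c·ΔT) = (−$471.518 billion) / 0.42109 ≈ −$1,119.8 billion.
Net ΔY = k(ΔG − c·ΔT) = (+$90.482 billion) / 0.42109 ≈ +$214.9 billion.

+$214.9 billion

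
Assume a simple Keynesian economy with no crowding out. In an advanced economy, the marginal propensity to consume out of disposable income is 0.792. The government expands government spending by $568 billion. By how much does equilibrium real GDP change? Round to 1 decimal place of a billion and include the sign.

Expenditure multiplier = 1/(1 − MPC) = 1/(1 − 0.792) = 1/0.208 ≈ 4.808.
ΔY = k × ΔG = (+$568 billion) / 0.208 ≈ +$2,730.8 billion.

+$2,730.8 billion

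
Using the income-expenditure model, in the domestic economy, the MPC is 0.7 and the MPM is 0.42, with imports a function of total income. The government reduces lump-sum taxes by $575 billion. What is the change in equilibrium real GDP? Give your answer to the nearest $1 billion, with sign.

+$559 billion

A lump-sum tax change of −$575 billion shifts disposable income by +$575 billion; first-round consumption changes by −c × ΔT = −0.7 × (−$575 billion) = +$402.5 billion.
Expenditure multiplier = 1/(1 − c + m) = 1/(1 − 0.7 + 0.42) = 1/0.72 ≈ 1.389.
The tax multiplier is −c × k ≈ −0.972, so ΔY = k × (−c·ΔT) = (+$402.5 billion) / 0.72 ≈ +$559 billion.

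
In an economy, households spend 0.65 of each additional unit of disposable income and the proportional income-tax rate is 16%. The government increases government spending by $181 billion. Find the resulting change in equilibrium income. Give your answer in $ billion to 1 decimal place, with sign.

Expenditure multiplier = 1/(1 − c(1−t)) = 1/(1 − 0.65×0.84) = 1/0.454 ≈ 2.203.
ΔY = k × ΔG = (+$181 billion) / 0.454 ≈ +$398.7 billion.

+$398.7 billion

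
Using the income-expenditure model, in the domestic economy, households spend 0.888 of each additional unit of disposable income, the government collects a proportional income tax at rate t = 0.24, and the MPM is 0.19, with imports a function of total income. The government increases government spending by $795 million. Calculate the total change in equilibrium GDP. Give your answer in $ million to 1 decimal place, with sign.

Expenditure multiplier = 1/(1 − c(1−t) + m) = 1/(1 − 0.888×0.76 + 0.19) = 1/0.51512 ≈ 1.941.
ΔY = k × ΔG = (+$795 million) / 0.51512 ≈ +$1,543.3 million.

+$1,543.3 million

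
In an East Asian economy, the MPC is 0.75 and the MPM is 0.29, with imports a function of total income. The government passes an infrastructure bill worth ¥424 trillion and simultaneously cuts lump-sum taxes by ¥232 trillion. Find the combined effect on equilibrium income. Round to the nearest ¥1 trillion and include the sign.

Expenditure multiplier = 1/(1 − c + m) = 1/(1 − 0.75 + 0.29) = 1/0.54 ≈ 1.852.
ΔG contributes k·ΔG = (+¥424 trillion) / 0.54 ≈ +¥785.2 trillion.
ΔT of −¥232 trillion changes first-round spending by −c·ΔT = +¥174 trillion, contributing k·(−c·ΔT) = (+¥174 trillion) / 0.54 ≈ +¥322.2 trillion.
Net ΔY = k(ΔG − c·ΔT) = (+¥598 trillion) / 0.54 ≈ +¥1,107 trillion.

+¥1,107 trillion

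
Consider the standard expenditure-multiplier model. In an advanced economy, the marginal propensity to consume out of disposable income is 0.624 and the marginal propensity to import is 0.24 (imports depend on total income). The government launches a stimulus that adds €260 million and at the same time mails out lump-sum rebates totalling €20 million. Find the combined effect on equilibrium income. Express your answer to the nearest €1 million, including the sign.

+€442 million

Expenditure multiplier = 1/(1 − c + m) = 1/(1 − 0.624 + 0.24) = 1/0.616 ≈ 1.623.
ΔG contributes k·ΔG = (+€260 million) / 0.616 ≈ +€422.1 million.
ΔT of −€20 million changes first-round spending by −c·ΔT = +€12.48 million, contributing k·(−c·ΔT) = (+€12.48 million) / 0.616 ≈ +€20.3 million.
Net ΔY = k(ΔG − c·ΔT) = (+€272.48 million) / 0.616 ≈ +€442 million.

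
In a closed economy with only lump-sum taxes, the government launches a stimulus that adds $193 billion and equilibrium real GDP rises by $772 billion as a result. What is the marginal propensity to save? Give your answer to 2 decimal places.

0.25

Implied spending multiplier k = ΔY/ΔG = 772/193 = 4.
Since k = 1/(1 − MPC), MPC = 1 − 1/k = 1 − ΔG/ΔY = 1 − 193/772 = 0.75.
MPS = 1 − MPC = 0.25.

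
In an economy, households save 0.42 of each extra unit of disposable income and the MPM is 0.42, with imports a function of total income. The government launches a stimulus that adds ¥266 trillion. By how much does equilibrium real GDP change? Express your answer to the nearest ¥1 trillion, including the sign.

MPC = 1 − MPS = 1 − 0.42 = 0.58.
Spending multiplier = 1/(1 − c + m) = 1/(1 − 0.58 + 0.42) = 1/0.84 ≈ 1.19.
ΔY = k × ΔG = (+¥266 trillion) / 0.84 ≈ +¥317 trillion.

+¥317 trillion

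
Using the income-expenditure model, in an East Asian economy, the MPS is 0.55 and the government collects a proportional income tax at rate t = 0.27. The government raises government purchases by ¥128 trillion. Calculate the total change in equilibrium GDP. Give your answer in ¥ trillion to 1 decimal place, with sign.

MPC = 1 − MPS = 1 − 0.55 = 0.45.
Expenditure multiplier = 1/(1 − c(1−t)) = 1/(1 − 0.45×0.73) = 1/0.6715 ≈ 1.489.
ΔY = k × ΔG = (+¥128 trillion) / 0.6715 ≈ +¥190.6 trillion.

+¥190.6 trillion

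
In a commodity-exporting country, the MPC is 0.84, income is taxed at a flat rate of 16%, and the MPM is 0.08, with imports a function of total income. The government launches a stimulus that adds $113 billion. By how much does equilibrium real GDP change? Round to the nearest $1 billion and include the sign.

+$302 billion

Expenditure multiplier = 1/(1 − c(1−t) + m) = 1/(1 − 0.84×0.84 + 0.08) = 1/0.3744 ≈ 2.671.
ΔY = k × ΔG = (+$113 billion) / 0.3744 ≈ +$302 billion.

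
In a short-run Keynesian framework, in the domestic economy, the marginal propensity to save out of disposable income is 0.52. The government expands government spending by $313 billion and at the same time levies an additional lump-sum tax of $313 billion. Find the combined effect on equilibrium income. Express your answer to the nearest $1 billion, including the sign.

+$313 billion

MPC = 1 − MPS = 1 − 0.52 = 0.48.
Expenditure multiplier = 1/(1 − MPC) = 1/(1 − 0.48) = 1/0.52 ≈ 1.923.
ΔG contributes k·ΔG = (+$313 billion) / 0.52 ≈ +$601.9 billion.
ΔT of +$313 billion changes first-round spending by −c·ΔT = −$150.24 billion, contributing k·(−c·ΔT) = (−$150.24 billion) / 0.52 ≈ −$288.9 billion.
With ΔG = ΔT and no other leakages, the balanced-budget multiplier is 1, so ΔY = ΔG = +$313 billion.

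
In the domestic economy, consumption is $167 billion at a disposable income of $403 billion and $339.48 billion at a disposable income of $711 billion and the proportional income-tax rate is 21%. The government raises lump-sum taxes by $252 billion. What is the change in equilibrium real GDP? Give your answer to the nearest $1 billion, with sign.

MPC = ΔC/ΔYd = (339.48 − 167)/(711 − 403) = 172.48/308 = 0.56.
A lump-sum tax change of +$252 billion shifts disposable income by −$252 billion; first-round consumption changes by −c × ΔT = −0.56 × (+$252 billion) = −$141.12 billion.
Expenditure multiplier = 1/(1 − c(1−t)) = 1/(1 − 0.56×0.79) = 1/0.5576 ≈ 1.793.
The tax multiplier is −c × k ≈ −1.004, so ΔY = k × (−c·ΔT) = (−$141.12 billion) / 0.5576 ≈ −$253 billion.

−$253 billion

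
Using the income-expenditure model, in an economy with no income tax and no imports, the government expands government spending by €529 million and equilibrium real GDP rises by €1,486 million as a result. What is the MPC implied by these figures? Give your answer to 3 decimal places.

0.644

Implied spending multiplier k = ΔY/ΔG = 1,486/529 ≈ 2.8091.
Since k = 1/(1 − MPC), MPC = 1 − 1/k = 1 − ΔG/ΔY = 1 − 529/1,486 ≈ 0.644.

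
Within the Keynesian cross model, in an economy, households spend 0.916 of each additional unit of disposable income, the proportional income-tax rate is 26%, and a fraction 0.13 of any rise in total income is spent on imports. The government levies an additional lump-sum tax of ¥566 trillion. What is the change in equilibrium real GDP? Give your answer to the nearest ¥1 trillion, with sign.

A lump-sum tax change of +¥566 trillion shifts disposable income by −¥566 trillion; first-round consumption changes by −c × ΔT = −0.916 × (+¥566 trillion) = −¥518.456 trillion.
Expenditure multiplier = 1/(1 − c(1−t) + m) = 1/(1 − 0.916×0.74 + 0.13) = 1/0.45216 ≈ 2.212.
The tax multiplier is −c × k ≈ −2.026, so ΔY = k × (−c·ΔT) = (−¥518.456 trillion) / 0.45216 ≈ −¥1,147 trillion.

−¥1,147 trillion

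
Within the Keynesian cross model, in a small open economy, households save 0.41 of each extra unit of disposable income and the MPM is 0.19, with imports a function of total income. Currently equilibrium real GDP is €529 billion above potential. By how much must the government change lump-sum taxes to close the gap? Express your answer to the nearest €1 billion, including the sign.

+€538 billion

MPC = 1 − MPS = 1 − 0.41 = 0.59.
Spending multiplier = 1/(1 − c + m) = 1/(1 − 0.59 + 0.19) = 1/0.6 ≈ 1.667.
Tax multiplier = −c·k = −0.59/0.6 ≈ −0.983. Need ΔY = −€529 billion, so ΔT = ΔY/(−c·k) = −(−€529 billion) × 0.6 / 0.59 ≈ +€538 billion.
The government should raise lump-sum taxes by €538 billion.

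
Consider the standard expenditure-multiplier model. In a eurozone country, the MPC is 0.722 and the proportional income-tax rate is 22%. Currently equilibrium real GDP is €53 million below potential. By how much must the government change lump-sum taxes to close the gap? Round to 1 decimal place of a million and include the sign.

Spending multiplier = 1/(1 − c(1−t)) = 1/(1 − 0.722×0.78) = 1/0.43684 ≈ 2.289.
Tax multiplier = −c·k = −0.722/0.43684 ≈ −1.653. Need ΔY = +€53 million, so ΔT = ΔY/(−c·k) = −(+€53 million) × 0.43684 / 0.722 ≈ −€32.1 million.
The government should cut lump-sum taxes by €32.1 million.

−€32.1 million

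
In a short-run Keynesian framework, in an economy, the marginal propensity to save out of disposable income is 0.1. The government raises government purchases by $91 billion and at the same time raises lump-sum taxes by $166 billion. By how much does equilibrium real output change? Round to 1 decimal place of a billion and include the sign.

MPC = 1 − MPS = 1 − 0.1 = 0.9.
Expenditure multiplier = 1/(1 − MPC) = 1/(1 − 0.9) = 1/0.1 = 10.
ΔG contributes k·ΔG = (+$91 billion) / 0.1 = +$910 billion.
ΔT of +$166 billion changes first-round spending by −c·ΔT = −$149.4 billion, contributing k·(−c·ΔT) = (−$149.4 billion) / 0.1 = −$1,494 billion.
Net ΔY = k(ΔG − c·ΔT) = (−$58.4 billion) / 0.1 = −$584 billion.

−$584.0 billion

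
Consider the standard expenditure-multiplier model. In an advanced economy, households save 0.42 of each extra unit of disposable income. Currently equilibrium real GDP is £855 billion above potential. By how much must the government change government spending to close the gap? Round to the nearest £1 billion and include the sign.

MPC = 1 − MPS = 1 − 0.42 = 0.58.
Spending multiplier = 1/(1 − MPC) = 1/(1 − 0.58) = 1/0.42 ≈ 2.381.
Need ΔY = −£855 billion, so ΔG = ΔY/k = (−£855 billion) × 0.42 ≈ −£359 billion.
The government should cut government spending by £359 billion.

−£359 billion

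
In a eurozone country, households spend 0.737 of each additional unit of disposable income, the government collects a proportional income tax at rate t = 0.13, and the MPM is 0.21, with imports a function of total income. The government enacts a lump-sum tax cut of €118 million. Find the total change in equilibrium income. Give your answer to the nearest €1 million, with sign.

+€153 million

A lump-sum tax change of −€118 million shifts disposable income by +€118 million; first-round consumption changes by −c × ΔT = −0.737 × (−€118 million) = +€86.966 million.
Expenditure multiplier = 1/(1 − c(1−t) + m) = 1/(1 − 0.737×0.87 + 0.21) = 1/0.56881 ≈ 1.758.
The tax multiplier is −c × k ≈ −1.296, so ΔY = k × (−c·ΔT) = (+€86.966 million) / 0.56881 ≈ +€153 million.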